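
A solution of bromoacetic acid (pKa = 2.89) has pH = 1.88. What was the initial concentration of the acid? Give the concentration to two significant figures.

[H+] = 10^(-1.88) = 1.32 × 10^-2 M = x
Ka = 10^(−2.89) = 1.29 × 10^-3
Ka = x²/(C₀ − x) ⇒ C₀ = x + x²/Ka
C₀ = 1.32 × 10^-2 + (1.32 × 10^-2)²/(1.29 × 10^-3) = 1.48 × 10^-1 M

C₀ = 1.5 × 10^-1 M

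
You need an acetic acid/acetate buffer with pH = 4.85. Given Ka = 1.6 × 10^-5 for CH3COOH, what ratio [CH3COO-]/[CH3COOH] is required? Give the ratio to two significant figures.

ratio = 1.1

pKa = -log(1.6 × 10^-5) = 4.796
pH = pKa + log(r) ⇒ log(r) = 4.85 − 4.796 = +0.054
r = [CH3COO-]/[CH3COOH] = 10^(+0.054) = 1.13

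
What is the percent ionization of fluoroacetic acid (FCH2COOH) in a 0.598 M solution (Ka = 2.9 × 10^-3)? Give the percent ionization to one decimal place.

FCH2COOH ⇌ FCH2COO- + H+; let x = [H+] at equilibrium.
Solve x² + 0.0029x − 0.00173 = 0 → x = 4.02 × 10^-2 M
% ionization = x/C₀ × 100% = 4.02 × 10^-2/0.598 × 100% = 6.7%

6.7%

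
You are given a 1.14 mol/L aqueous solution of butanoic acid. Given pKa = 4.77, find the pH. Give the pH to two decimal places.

pH = 2.36

CH3(CH2)2COOH ⇌ CH3(CH2)2COO- + H+
Ka = 10^(−4.77) = 1.70 × 10^-5
From the ICE table, Ka = x²/(1.14 − x) = 1.70 × 10^-5.
Assume x ≪ 1.14: x ≈ √(1.70 × 10^-5 × 1.14) = 4.40 × 10^-3 M
(x/C₀ = 0.39% < 5%, so the approximation holds.)
pH = −log[H+] = −log(4.40 × 10^-3) = 2.36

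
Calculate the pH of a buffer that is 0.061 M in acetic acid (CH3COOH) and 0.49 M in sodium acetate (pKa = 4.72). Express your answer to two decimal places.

Henderson–Hasselbalch: pH = pKa + log([CH3COO-]/[CH3COOH]) = 4.72 + log(0.49/0.061)
pH = 4.72 + (+0.905) = 5.62

pH = 5.62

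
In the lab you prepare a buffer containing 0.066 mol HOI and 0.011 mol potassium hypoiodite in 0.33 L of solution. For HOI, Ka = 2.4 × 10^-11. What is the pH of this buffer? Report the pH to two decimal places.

pKa = −log(2.4 × 10^-11) = 10.620
Using pH = pKa + log([base]/[acid]) with [base]/[acid] = 0.011/0.066:
pH = 10.620 + (-0.778) = 9.84

pH = 9.84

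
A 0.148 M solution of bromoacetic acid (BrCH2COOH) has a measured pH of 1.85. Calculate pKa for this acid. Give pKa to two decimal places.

[H+] = 10^(-1.85) = 1.41 × 10^-2 M
At equilibrium [HA] = 0.148 − 1.41 × 10^-2 = 1.34 × 10^-1 M
Ka = [H+][A-]/[HA] = (1.41 × 10^-2)² / 1.34 × 10^-1 = 1.48 × 10^-3
pKa = -log(1.48 × 10^-3) = 2.83

pKa = 2.83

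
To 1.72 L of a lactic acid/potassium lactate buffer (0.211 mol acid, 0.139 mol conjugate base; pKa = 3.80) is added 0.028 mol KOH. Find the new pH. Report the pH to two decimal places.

OH- converts CH3CH(OH)COOH to CH3CH(OH)COO-: CH3CH(OH)COOH → 0.183 mol, CH3CH(OH)COO- → 0.167 mol.
pH = pKa + log([A⁻]/[HA]) = 3.80 + log(0.167/0.183) = 3.80 -0.040

pH = 3.76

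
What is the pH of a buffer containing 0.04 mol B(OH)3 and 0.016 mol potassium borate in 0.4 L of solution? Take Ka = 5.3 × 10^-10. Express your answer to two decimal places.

pKa = −log(5.3 × 10^-10) = 9.276
Using pH = pKa + log([base]/[acid]) with [base]/[acid] = 0.016/0.04:
pH = 9.276 + (-0.398) = 8.88

pH = 8.88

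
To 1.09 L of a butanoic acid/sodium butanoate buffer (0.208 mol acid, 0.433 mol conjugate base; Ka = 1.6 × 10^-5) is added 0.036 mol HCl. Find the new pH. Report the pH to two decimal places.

Added H+ converts CH3(CH2)2COO- to CH3(CH2)2COOH: CH3(CH2)2COOH → 0.244 mol, CH3(CH2)2COO- → 0.397 mol.
pKa = −log(1.6 × 10^-5) = 4.796
pH = pKa + log([A⁻]/[HA]) = 4.796 + log(0.397/0.244) = 4.796 +0.211

pH = 5.01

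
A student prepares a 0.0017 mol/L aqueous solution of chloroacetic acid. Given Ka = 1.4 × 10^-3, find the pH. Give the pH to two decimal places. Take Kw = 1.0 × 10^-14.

ClCH2COOH ⇌ ClCH2COO- + H+
Let x = [H+] at equilibrium. Ka = x²/(0.0017 − x).
x is not negligible relative to C₀; solve x² + 0.0014·x − 2.38e-06 = 0.
x = (−Ka + √(Ka² + 4·Ka·C₀))/2 = 9.94 × 10^-4 M
pH = −log(9.94 × 10^-4) = 3.00

pH = 3.00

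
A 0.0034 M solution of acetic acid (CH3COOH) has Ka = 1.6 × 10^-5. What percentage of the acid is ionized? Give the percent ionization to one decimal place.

CH3COOH ⇌ CH3COO- + H+; let x = [H+] at equilibrium.
Solve x² + 1.6e-05x − 5.44e-08 = 0 → x = 2.25 × 10^-4 M
Fraction ionized = 2.25 × 10^-4 / 0.0034 = 0.0662 → 6.6%

6.6%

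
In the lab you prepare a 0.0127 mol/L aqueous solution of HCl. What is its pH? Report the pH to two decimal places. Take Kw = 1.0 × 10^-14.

HCl is a strong acid and dissociates completely, so [H+] = 0.0127 M.
pH = -log(0.0127) = 1.90

pH = 1.90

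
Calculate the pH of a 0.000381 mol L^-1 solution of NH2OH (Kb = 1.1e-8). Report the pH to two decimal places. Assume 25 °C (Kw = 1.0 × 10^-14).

pH = 8.31

NH2OH + H2O ⇌ NH3OH+ + OH-
Kb = [OH-]²/(0.000381 − [OH-]) = 1.1 × 10^-8
Since Kb ≪ C₀, [OH-] ≈ √(Kb·C₀) = 2.05 × 10^-6 M.
([OH-]/C₀ = 0.54% < 5%, so the approximation holds.)
pOH = −log(2.05 × 10^-6) = 5.69; pH = 14.00 − 5.69 = 8.31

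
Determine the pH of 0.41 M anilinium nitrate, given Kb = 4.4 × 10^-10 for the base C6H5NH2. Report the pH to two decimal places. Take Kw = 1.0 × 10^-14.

pH = 2.52

C6H5NH3+ is the conjugate acid of the weak base C6H5NH2.
Ka = Kw/Kb = 1.0×10^-14 / 4.4 × 10^-10 = 2.27 × 10^-5
Ka = [H+]²/(0.41 − [H+]) = 2.27 × 10^-5
Since Ka ≪ C₀, [H+] ≈ √(Ka·C₀) = 3.05 × 10^-3 M.
([H+]/C₀ = 0.74% < 5%, so the approximation holds.)
pH = −log(3.05 × 10^-3) = 2.52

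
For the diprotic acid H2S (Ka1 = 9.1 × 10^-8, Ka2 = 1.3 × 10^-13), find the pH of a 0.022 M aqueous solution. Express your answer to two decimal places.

pH = 4.35

Ka1 ≫ Ka2, so treat the first dissociation as the only significant source of H+.
Ka1 = x²/(0.022 − x) = 9.1 × 10^-8
x ≈ √(9.1 × 10^-8 × 0.022) = 4.47 × 10^-5 M
pH = −log(4.47 × 10^-5) = 4.35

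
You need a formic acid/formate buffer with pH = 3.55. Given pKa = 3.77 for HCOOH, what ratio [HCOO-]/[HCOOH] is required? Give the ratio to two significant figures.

ratio = 0.60

pH = pKa + log(r) ⇒ log(r) = 3.55 − 3.77 = -0.22
r = [HCOO-]/[HCOOH] = 10^(-0.22) = 0.603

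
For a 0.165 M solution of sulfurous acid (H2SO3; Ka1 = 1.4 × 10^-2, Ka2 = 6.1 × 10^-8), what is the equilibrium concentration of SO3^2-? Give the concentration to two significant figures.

First ionization gives [H+] ≈ [HSO3-] = 4.16 × 10^-2 M.
Second step: Ka2 = [H+][SO3^2-]/[HSO3-] ≈ [SO3^2-] (since [H+] ≈ [HSO3-]).
So [SO3^2-] ≈ Ka2.

6.1 × 10^-8 M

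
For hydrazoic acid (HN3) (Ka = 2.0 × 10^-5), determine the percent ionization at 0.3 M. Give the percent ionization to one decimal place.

0.8%

HN3 ⇌ N3- + H+; let x = [H+] at equilibrium.
x ≈ √(Ka·C₀) = √(2.0 × 10^-5 × 0.3) = 2.45 × 10^-3 M
% ionization = x/C₀ × 100% = 2.45 × 10^-3/0.3 × 100% = 0.8%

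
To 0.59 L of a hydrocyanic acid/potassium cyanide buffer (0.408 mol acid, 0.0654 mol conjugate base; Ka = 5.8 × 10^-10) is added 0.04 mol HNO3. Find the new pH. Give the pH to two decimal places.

pH = 7.99

After neutralization: n(HCN) = 0.448 mol, n(CN-) = 0.0254 mol.
pKa = −log(5.8 × 10^-10) = 9.237
Henderson–Hasselbalch with mole ratio 0.0254/0.448: pH = 9.237 + (-1.246)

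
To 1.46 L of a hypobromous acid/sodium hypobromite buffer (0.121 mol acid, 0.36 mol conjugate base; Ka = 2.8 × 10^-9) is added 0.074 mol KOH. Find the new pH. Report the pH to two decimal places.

OH- converts HOBr to OBr-: HOBr → 0.047 mol, OBr- → 0.434 mol.
pKa = −log(2.8 × 10^-9) = 8.553
Henderson–Hasselbalch with mole ratio 0.434/0.047: pH = 8.553 + (+0.965)

pH = 9.52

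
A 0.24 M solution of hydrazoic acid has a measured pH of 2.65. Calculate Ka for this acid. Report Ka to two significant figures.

Ka = 2.1 × 10^-5

[H+] = 10^(-2.65) = 2.24 × 10^-3 M
At equilibrium [HA] = 0.24 − 2.24 × 10^-3 = 2.38 × 10^-1 M
Ka = [H+][A-]/[HA] = (2.24 × 10^-3)² / 2.38 × 10^-1 = 2.1 × 10^-5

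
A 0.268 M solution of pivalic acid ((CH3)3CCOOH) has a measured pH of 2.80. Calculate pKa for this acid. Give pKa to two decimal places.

[H+] = 10^(-2.80) = 1.58 × 10^-3 M
At equilibrium [HA] = 0.268 − 1.58 × 10^-3 = 2.66 × 10^-1 M
Ka = [H+][A-]/[HA] = (1.58 × 10^-3)² / 2.66 × 10^-1 = 9.38 × 10^-6
pKa = -log(9.38 × 10^-6) = 5.03

pKa = 5.03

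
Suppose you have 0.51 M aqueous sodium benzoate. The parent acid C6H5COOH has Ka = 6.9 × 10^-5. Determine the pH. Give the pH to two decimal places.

C6H5COO- is the conjugate base of the weak acid C6H5COOH.
Kb = Kw/Ka = 1.0×10^-14 / 6.9 × 10^-5 = 1.45 × 10^-10
Kb = [OH-]²/(0.51 − [OH-]) = 1.45 × 10^-10
Assume [OH-] ≪ 0.51: [OH-] ≈ √(1.45 × 10^-10 × 0.51) = 8.60 × 10^-6 M
pOH = 5.07, so pH = 14.00 − pOH = 8.93

pH = 8.93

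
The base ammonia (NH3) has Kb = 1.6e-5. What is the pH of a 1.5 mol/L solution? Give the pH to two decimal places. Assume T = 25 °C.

NH3 + H2O ⇌ NH4+ + OH-
From the ICE table, Kb = [OH-]²/(1.5 − [OH-]) = 1.6 × 10^-5.
Assume [OH-] ≪ 1.5: [OH-] ≈ √(1.6 × 10^-5 × 1.5) = 4.90 × 10^-3 M
Check: 0.33% ionized — well under 5%, approximation valid.
pOH = −log(4.90 × 10^-3) = 2.31; pH = 14.00 − 2.31 = 11.69

pH = 11.69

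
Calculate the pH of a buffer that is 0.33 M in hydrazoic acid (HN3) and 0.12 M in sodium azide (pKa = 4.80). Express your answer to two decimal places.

pH = 4.36

Using pH = pKa + log([base]/[acid]) with [base]/[acid] = 0.12/0.33:
pH = 4.80 + (-0.439) = 4.36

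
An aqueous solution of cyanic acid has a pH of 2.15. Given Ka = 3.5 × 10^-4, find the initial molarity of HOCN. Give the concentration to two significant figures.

C₀ = 1.5 × 10^-1 M

[H+] = 10^(-2.15) = 7.08 × 10^-3 M = x
Ka = x²/(C₀ − x) ⇒ C₀ = x + x²/Ka
C₀ = 7.08 × 10^-3 + (7.08 × 10^-3)²/(3.5 × 10^-4) = 1.50 × 10^-1 M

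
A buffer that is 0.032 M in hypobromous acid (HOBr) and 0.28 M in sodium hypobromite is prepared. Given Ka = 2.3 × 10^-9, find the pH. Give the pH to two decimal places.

pH = 9.58

pKa = −log(2.3 × 10^-9) = 8.638
Using pH = pKa + log([base]/[acid]) with [base]/[acid] = 0.28/0.032:
pH = 8.638 + (+0.942) = 9.58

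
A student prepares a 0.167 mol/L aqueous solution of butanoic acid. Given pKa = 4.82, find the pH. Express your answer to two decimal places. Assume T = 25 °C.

CH3(CH2)2COOH ⇌ CH3(CH2)2COO- + H+
Ka = 10^(−4.82) = 1.51 × 10^-5
Ka = [H+]²/(0.167 − [H+]) = 1.51 × 10^-5
Since Ka ≪ C₀, [H+] ≈ √(Ka·C₀) = 1.59 × 10^-3 M.
pH = −log[H+] = −log(1.59 × 10^-3) = 2.80

pH = 2.80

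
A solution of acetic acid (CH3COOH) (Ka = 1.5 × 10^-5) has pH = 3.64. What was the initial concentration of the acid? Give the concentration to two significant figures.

[H+] = 10^(-3.64) = 2.29 × 10^-4 M = x
Ka = x²/(C₀ − x) ⇒ C₀ = x + x²/Ka
C₀ = 2.29 × 10^-4 + (2.29 × 10^-4)²/(1.5 × 10^-5) = 3.73 × 10^-3 M

C₀ = 3.7 × 10^-3 M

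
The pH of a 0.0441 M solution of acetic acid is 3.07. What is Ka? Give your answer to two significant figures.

Ka = 1.7 × 10^-5

[H+] = 10^(-3.07) = 8.51 × 10^-4 M
At equilibrium [HA] = 0.0441 − 8.51 × 10^-4 = 4.32 × 10^-2 M
Ka = [H+][A-]/[HA] = (8.51 × 10^-4)² / 4.32 × 10^-2 = 1.7 × 10^-5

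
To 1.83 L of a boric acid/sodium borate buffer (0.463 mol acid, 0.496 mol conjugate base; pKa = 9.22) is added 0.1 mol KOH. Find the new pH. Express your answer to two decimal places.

pH = 9.44

After neutralization: n(B(OH)3) = 0.363 mol, n(B(OH)4-) = 0.596 mol.
pH = pKa + log([A⁻]/[HA]) = 9.22 + log(0.596/0.363) = 9.22 +0.215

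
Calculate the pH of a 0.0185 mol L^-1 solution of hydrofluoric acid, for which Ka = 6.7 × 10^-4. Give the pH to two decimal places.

HF ⇌ F- + H+
From the ICE table, Ka = [H+]²/(0.0185 − [H+]) = 6.7 × 10^-4.
[H+] is not negligible relative to C₀; solve [H+]² + 0.00067·[H+] − 1.24e-05 = 0.
[H+] = (−Ka + √(Ka² + 4·Ka·C₀))/2 = 3.20 × 10^-3 M
pH = −log(3.20 × 10^-3) = 2.49

pH = 2.49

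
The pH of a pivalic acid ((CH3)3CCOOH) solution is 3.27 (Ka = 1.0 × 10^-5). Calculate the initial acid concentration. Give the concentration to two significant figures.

C₀ = 2.9 × 10^-2 M

[H+] = 10^(-3.27) = 5.37 × 10^-4 M = x
Ka = x²/(C₀ − x) ⇒ C₀ = x + x²/Ka
C₀ = 5.37 × 10^-4 + (5.37 × 10^-4)²/(1.0 × 10^-5) = 2.94 × 10^-2 M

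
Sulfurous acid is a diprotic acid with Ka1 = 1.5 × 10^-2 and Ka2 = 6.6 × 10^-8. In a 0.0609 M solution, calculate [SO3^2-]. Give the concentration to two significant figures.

6.6 × 10^-8 M

First ionization gives [H+] ≈ [HSO3-] = 2.36 × 10^-2 M.
Second step: Ka2 = [H+][SO3^2-]/[HSO3-] ≈ [SO3^2-] (since [H+] ≈ [HSO3-]).
So [SO3^2-] ≈ Ka2.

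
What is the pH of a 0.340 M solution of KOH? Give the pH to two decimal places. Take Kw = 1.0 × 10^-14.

KOH is a strong base; [OH-] = 0.34 M.
pOH = -log(0.34) = 0.47
pH = 14.00 - 0.47 = 13.53

pH = 13.53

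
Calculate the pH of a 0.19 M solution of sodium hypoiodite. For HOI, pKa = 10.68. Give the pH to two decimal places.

OI- is the conjugate base of the weak acid HOI.
Ka = 10^(−10.68) = 2.09 × 10^-11
Kb = Kw/Ka = 1.0×10^-14 / 2.09 × 10^-11 = 4.78 × 10^-4
Kb = [OH-]²/(0.19 − [OH-]) = 4.78 × 10^-4
[OH-] is not negligible relative to C₀; solve [OH-]² + 0.000478·[OH-] − 9.08e-05 = 0.
[OH-] = (−Kb + √(Kb² + 4·Kb·C₀))/2 = 9.29 × 10^-3 M
pOH = −log(9.29 × 10^-3) = 2.03; pH = 14.00 − 2.03 = 11.97

pH = 11.97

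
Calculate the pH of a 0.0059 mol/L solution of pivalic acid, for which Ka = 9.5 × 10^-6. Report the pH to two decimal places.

pH = 3.63

(CH3)3CCOOH ⇌ (CH3)3CCOO- + H+
From the ICE table, Ka = [H+]²/(0.0059 − [H+]) = 9.5 × 10^-6.
Neglecting [H+] in the denominator: [H+] = √(9.5 × 10^-6 × 0.0059) = 2.37 × 10^-4 M
pH = −log(2.37 × 10^-4) = 3.63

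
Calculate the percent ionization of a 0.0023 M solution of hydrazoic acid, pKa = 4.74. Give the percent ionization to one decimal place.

8.5%

HN3 ⇌ N3- + H+; let x = [H+] at equilibrium.
Ka = 10^(−4.74) = 1.82 × 10^-5
Ka = x²/(C₀ − x); solving the quadratic gives x = 1.96 × 10^-4 M.
Fraction ionized = 1.96 × 10^-4 / 0.0023 = 0.0852 → 8.5%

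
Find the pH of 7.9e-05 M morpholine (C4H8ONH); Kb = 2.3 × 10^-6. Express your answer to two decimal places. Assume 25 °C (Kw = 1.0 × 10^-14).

pH = 9.09

C4H8ONH + H2O ⇌ C4H8ONH2+ + OH-
From the ICE table, Kb = [OH-]²/(7.9e-05 − [OH-]) = 2.3 × 10^-6.
[OH-] is not negligible relative to C₀; solve [OH-]² + 2.3e-06·[OH-] − 1.82e-10 = 0.
[OH-] = (−Kb + √(Kb² + 4·Kb·C₀))/2 = 1.24 × 10^-5 M
pOH = −log(1.24 × 10^-5) = 4.91; pH = 14.00 − 4.91 = 9.09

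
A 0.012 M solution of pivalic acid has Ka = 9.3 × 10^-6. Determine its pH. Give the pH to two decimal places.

pH = 3.48

(CH3)3CCOOH ⇌ (CH3)3CCOO- + H+
From the ICE table, Ka = [H+]²/(0.012 − [H+]) = 9.3 × 10^-6.
Neglecting [H+] in the denominator: [H+] = √(9.3 × 10^-6 × 0.012) = 3.34 × 10^-4 M
([H+]/C₀ = 2.8% < 5%, so the approximation holds.)
pH = −log[H+] = −log(3.34 × 10^-4) = 3.48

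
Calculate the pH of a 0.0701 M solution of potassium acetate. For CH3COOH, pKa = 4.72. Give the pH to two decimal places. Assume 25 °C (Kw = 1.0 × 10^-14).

CH3COO- is the conjugate base of the weak acid CH3COOH.
Ka = 10^(−4.72) = 1.91 × 10^-5
Kb = Kw/Ka = 1.0×10^-14 / 1.91 × 10^-5 = 5.24 × 10^-10
From the ICE table, Kb = x²/(0.0701 − x) = 5.24 × 10^-10.
Assume x ≪ 0.0701: x ≈ √(5.24 × 10^-10 × 0.0701) = 6.06 × 10^-6 M
pOH = 5.22, so pH = 14.00 − pOH = 8.78

pH = 8.78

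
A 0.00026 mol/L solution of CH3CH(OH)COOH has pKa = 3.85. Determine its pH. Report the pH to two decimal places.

pH = 3.87

CH3CH(OH)COOH ⇌ CH3CH(OH)COO- + H+
Ka = 10^(−3.85) = 1.41 × 10^-4
Let x = [H+] at equilibrium. Ka = x²/(0.00026 − x).
The 5% rule fails; solving x² + Ka·x − Ka·C₀ = 0 exactly:
x = (−Ka + √(Ka² + 4·Ka·C₀))/2 = 1.34 × 10^-4 M
pH = −log[H+] = −log(1.34 × 10^-4) = 3.87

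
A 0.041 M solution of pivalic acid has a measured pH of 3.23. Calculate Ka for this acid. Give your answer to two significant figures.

Ka = 8.6 × 10^-6

[H+] = 10^(-3.23) = 5.89 × 10^-4 M
At equilibrium [HA] = 0.041 − 5.89 × 10^-4 = 4.04 × 10^-2 M
Ka = [H+][A-]/[HA] = (5.89 × 10^-4)² / 4.04 × 10^-2 = 8.6 × 10^-6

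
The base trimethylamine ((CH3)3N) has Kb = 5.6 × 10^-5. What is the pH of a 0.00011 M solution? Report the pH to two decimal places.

pH = 9.74

(CH3)3N + H2O ⇌ (CH3)3NH+ + OH-
Let x = [OH-] at equilibrium. Kb = x²/(0.00011 − x).
The 5% rule fails; solving x² + Kb·x − Kb·C₀ = 0 exactly:
x = [−5.6e-05 + √(5.6e-05² + 2.46e-08)]/2 = 5.53 × 10^-5 M
pOH = −log(5.53 × 10^-5) = 4.26; pH = 14.00 − 4.26 = 9.74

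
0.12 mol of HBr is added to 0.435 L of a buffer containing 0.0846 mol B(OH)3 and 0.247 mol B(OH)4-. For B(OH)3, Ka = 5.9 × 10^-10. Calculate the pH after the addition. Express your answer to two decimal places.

pH = 9.02

Added H+ converts B(OH)4- to B(OH)3: B(OH)3 → 0.205 mol, B(OH)4- → 0.127 mol.
pKa = −log(5.9 × 10^-10) = 9.229
pH = pKa + log(n_B(OH)4-/n_B(OH)3) = 9.229 + log(0.127/0.205) = 9.229 + (-0.208)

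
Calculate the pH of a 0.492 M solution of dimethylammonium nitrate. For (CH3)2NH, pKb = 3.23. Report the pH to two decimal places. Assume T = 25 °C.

pH = 5.54

(CH3)2NH2+ is the conjugate acid of the weak base (CH3)2NH.
Kb = 10^(−3.23) = 5.89 × 10^-4
Ka = Kw/Kb = 1.0×10^-14 / 5.89 × 10^-4 = 1.70 × 10^-11
From the ICE table, Ka = x²/(0.492 − x) = 1.70 × 10^-11.
Assume x ≪ 0.492: x ≈ √(1.70 × 10^-11 × 0.492) = 2.89 × 10^-6 M
Check: 0.00059% ionized — well under 5%, approximation valid.
pH = −log[H+] = −log(2.89 × 10^-6) = 5.54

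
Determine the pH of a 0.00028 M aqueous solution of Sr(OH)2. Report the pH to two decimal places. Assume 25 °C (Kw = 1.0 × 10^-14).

Sr(OH)2 is a strong base (each formula unit releases 2 OH-); [OH-] = 0.00056 M.
pOH = -log(0.00056) = 3.25
pH = 14.00 - 3.25 = 10.75

pH = 10.75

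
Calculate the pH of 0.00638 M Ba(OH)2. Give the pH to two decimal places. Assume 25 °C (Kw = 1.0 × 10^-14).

Ba(OH)2 is a strong base (each formula unit releases 2 OH-); [OH-] = 0.0128 M.
pOH = -log(0.0128) = 1.89
pH = 14.00 - 1.89 = 12.11

pH = 12.11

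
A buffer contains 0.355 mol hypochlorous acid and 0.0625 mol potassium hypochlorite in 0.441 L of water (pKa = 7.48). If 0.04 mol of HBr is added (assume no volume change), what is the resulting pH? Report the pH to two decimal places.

After neutralization: n(HOCl) = 0.395 mol, n(OCl-) = 0.0225 mol.
pH = pKa + log(n_OCl-/n_HOCl) = 7.48 + log(0.0225/0.395) = 7.48 + (-1.244)

pH = 6.24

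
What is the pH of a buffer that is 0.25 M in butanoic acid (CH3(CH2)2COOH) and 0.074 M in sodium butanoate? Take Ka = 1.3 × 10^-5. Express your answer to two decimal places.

pH = 4.36

pKa = −log(1.3 × 10^-5) = 4.886
pH = pKa + log([A⁻]/[HA]) = 4.886 + log(0.074/0.25)
pH = 4.886 + (-0.529) = 4.36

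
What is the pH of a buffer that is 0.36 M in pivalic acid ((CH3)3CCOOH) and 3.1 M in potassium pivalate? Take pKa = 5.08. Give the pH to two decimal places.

pH = pKa + log([A⁻]/[HA]) = 5.08 + log(3.1/0.36)
pH = 5.08 + (+0.935) = 6.02

pH = 6.02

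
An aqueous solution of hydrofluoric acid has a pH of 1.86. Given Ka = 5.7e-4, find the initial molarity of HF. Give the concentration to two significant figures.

[H+] = 10^(-1.86) = 1.38 × 10^-2 M = x
Ka = x²/(C₀ − x) ⇒ C₀ = x + x²/Ka
C₀ = 1.38 × 10^-2 + (1.38 × 10^-2)²/(5.7 × 10^-4) = 3.48 × 10^-1 M

C₀ = 3.5 × 10^-1 M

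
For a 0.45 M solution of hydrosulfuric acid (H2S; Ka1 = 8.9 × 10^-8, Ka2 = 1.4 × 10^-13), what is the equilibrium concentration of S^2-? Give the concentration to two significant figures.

1.4 × 10^-13 M

First ionization gives [H+] ≈ [HS-] = 2.00 × 10^-4 M.
Second step: Ka2 = [H+][S^2-]/[HS-] ≈ [S^2-] (since [H+] ≈ [HS-]).
So [S^2-] ≈ Ka2.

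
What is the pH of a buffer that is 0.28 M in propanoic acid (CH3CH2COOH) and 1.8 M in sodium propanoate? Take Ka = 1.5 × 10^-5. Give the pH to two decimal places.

pKa = −log(1.5 × 10^-5) = 4.824
Using pH = pKa + log([base]/[acid]) with [base]/[acid] = 1.8/0.28:
pH = 4.824 + (+0.808) = 5.63

pH = 5.63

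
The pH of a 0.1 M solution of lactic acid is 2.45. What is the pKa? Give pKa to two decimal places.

pKa = 3.88

[H+] = 10^(-2.45) = 3.55 × 10^-3 M
At equilibrium [HA] = 0.1 − 3.55 × 10^-3 = 9.65 × 10^-2 M
Ka = [H+][A-]/[HA] = (3.55 × 10^-3)² / 9.65 × 10^-2 = 1.31 × 10^-4
pKa = -log(1.31 × 10^-4) = 3.88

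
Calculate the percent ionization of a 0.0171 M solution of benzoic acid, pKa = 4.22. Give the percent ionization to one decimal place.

C6H5COOH ⇌ C6H5COO- + H+; let x = [H+] at equilibrium.
Ka = 10^(−4.22) = 6.03 × 10^-5
Solve x² + 6.03e-05x − 1.03e-06 = 0 → x = 9.86 × 10^-4 M
Fraction ionized = 9.86 × 10^-4 / 0.0171 = 0.0577 → 5.8%

5.8%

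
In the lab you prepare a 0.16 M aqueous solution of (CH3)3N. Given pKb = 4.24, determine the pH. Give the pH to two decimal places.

pH = 11.48

(CH3)3N + H2O ⇌ (CH3)3NH+ + OH-
Kb = 10^(−4.24) = 5.75 × 10^-5
From the ICE table, Kb = x²/(0.16 − x) = 5.75 × 10^-5.
Neglecting x in the denominator: x = √(5.75 × 10^-5 × 0.16) = 3.03 × 10^-3 M
pOH = −log(3.03 × 10^-3) = 2.52; pH = 14.00 − 2.52 = 11.48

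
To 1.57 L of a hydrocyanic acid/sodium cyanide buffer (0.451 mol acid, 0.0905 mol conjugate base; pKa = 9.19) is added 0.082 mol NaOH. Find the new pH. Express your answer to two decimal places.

After neutralization: n(HCN) = 0.369 mol, n(CN-) = 0.172 mol.
pH = pKa + log(n_CN-/n_HCN) = 9.19 + log(0.172/0.369) = 9.19 + (-0.331)

pH = 8.86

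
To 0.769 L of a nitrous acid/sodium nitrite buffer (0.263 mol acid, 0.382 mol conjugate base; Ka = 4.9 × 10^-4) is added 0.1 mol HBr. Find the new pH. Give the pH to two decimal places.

pH = 3.20

Added H+ converts NO2- to HNO2: HNO2 → 0.363 mol, NO2- → 0.282 mol.
pKa = −log(4.9 × 10^-4) = 3.310
Henderson–Hasselbalch with mole ratio 0.282/0.363: pH = 3.310 + (-0.110)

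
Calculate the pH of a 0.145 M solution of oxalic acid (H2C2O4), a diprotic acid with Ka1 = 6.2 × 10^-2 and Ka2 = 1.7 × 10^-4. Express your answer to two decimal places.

pH = 1.16

Since Ka1 ≫ Ka2, the first ionization dominates [H+].
Ka1 = x²/(0.145 − x) = 6.2 × 10^-2
Solving the quadratic: x = (−Ka1 + √(Ka1² + 4·Ka1·C₀))/2 = 6.88 × 10^-2 M
pH = −log(6.88 × 10^-2) = 1.16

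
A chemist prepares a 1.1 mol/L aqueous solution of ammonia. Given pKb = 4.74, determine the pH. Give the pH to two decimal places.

NH3 + H2O ⇌ NH4+ + OH-
Kb = 10^(−4.74) = 1.82 × 10^-5
Kb = x²/(1.1 − x) = 1.82 × 10^-5
Neglecting x in the denominator: x = √(1.82 × 10^-5 × 1.1) = 4.47 × 10^-3 M
(x/C₀ = 0.41% < 5%, so the approximation holds.)
pOH = −log(4.47 × 10^-3) = 2.35; pH = 14.00 − 2.35 = 11.65

pH = 11.65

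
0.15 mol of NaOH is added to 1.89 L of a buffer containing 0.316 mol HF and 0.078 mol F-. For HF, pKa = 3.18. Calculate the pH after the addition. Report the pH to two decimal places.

pH = 3.32

OH- converts HF to F-: HF → 0.166 mol, F- → 0.228 mol.
pH = pKa + log(n_F-/n_HF) = 3.18 + log(0.228/0.166) = 3.18 + (+0.138)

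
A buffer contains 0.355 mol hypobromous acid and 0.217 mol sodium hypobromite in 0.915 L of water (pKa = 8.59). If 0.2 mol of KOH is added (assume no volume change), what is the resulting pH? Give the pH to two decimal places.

OH- converts HOBr to OBr-: HOBr → 0.155 mol, OBr- → 0.417 mol.
pH = pKa + log(n_OBr-/n_HOBr) = 8.59 + log(0.417/0.155) = 8.59 + (+0.430)

pH = 9.02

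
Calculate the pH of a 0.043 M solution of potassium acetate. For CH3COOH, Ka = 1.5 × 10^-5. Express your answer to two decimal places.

pH = 8.73

CH3COO- is the conjugate base of the weak acid CH3COOH.
Kb = Kw/Ka = 1.0×10^-14 / 1.5 × 10^-5 = 6.67 × 10^-10
From the ICE table, Kb = x²/(0.043 − x) = 6.67 × 10^-10.
Assume x ≪ 0.043: x ≈ √(6.67 × 10^-10 × 0.043) = 5.36 × 10^-6 M
pOH = −log(5.36 × 10^-6) = 5.27; pH = 14.00 − 5.27 = 8.73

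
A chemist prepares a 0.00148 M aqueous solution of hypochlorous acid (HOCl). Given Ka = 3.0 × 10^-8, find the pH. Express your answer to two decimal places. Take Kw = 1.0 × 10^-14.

HOCl ⇌ OCl- + H+
From the ICE table, Ka = [H+]²/(0.00148 − [H+]) = 3.0 × 10^-8.
Neglecting [H+] in the denominator: [H+] = √(3.0 × 10^-8 × 0.00148) = 6.66 × 10^-6 M
([H+]/C₀ = 0.45% < 5%, so the approximation holds.)
pH = −log[H+] = −log(6.66 × 10^-6) = 5.18

pH = 5.18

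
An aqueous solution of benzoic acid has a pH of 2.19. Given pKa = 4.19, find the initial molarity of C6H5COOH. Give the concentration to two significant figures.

C₀ = 6.5 × 10^-1 M

[H+] = 10^(-2.19) = 6.46 × 10^-3 M = x
Ka = 10^(−4.19) = 6.46 × 10^-5
Ka = x²/(C₀ − x) ⇒ C₀ = x + x²/Ka
C₀ = 6.46 × 10^-3 + (6.46 × 10^-3)²/(6.46 × 10^-5) = 6.52 × 10^-1 M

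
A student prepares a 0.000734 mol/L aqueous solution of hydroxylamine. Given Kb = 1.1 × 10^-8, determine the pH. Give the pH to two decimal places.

NH2OH + H2O ⇌ NH3OH+ + OH-
Kb = [OH-]²/(0.000734 − [OH-]) = 1.1 × 10^-8
Assume [OH-] ≪ 0.000734: [OH-] ≈ √(1.1 × 10^-8 × 0.000734) = 2.84 × 10^-6 M
([OH-]/C₀ = 0.39% < 5%, so the approximation holds.)
pOH = 5.55, so pH = 14.00 − pOH = 8.45

pH = 8.45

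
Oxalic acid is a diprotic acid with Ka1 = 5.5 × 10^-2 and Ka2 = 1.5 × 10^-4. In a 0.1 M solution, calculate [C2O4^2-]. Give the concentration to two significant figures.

First ionization gives [H+] ≈ [HC2O4-] = 5.16 × 10^-2 M.
Second step: Ka2 = [H+][C2O4^2-]/[HC2O4-] ≈ [C2O4^2-] (since [H+] ≈ [HC2O4-]).
So [C2O4^2-] ≈ Ka2.

1.5 × 10^-4 M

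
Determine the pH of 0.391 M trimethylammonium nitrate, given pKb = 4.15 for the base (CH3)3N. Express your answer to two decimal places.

pH = 5.13

(CH3)3NH+ is the conjugate acid of the weak base (CH3)3N.
Kb = 10^(−4.15) = 7.08 × 10^-5
Ka = Kw/Kb = 1.0×10^-14 / 7.08 × 10^-5 = 1.41 × 10^-10
From the ICE table, Ka = x²/(0.391 − x) = 1.41 × 10^-10.
Neglecting x in the denominator: x = √(1.41 × 10^-10 × 0.391) = 7.43 × 10^-6 M
Check: 0.0019% ionized — well under 5%, approximation valid.
pH = −log[H+] = −log(7.43 × 10^-6) = 5.13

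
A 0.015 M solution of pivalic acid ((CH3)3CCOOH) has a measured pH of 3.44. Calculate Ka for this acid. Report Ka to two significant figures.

[H+] = 10^(-3.44) = 3.63 × 10^-4 M
At equilibrium [HA] = 0.015 − 3.63 × 10^-4 = 1.46 × 10^-2 M
Ka = [H+][A-]/[HA] = (3.63 × 10^-4)² / 1.46 × 10^-2 = 9.0 × 10^-6

Ka = 9.0 × 10^-6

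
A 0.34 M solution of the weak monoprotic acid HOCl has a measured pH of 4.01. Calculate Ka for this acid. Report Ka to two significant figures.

[H+] = 10^(-4.01) = 9.77 × 10^-5 M
At equilibrium [HA] = 0.34 − 9.77 × 10^-5 = 3.40 × 10^-1 M
Ka = [H+][A-]/[HA] = (9.77 × 10^-5)² / 3.40 × 10^-1 = 2.8 × 10^-8

Ka = 2.8 × 10^-8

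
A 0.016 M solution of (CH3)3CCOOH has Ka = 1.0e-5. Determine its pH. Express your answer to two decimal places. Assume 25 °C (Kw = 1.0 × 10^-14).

(CH3)3CCOOH ⇌ (CH3)3CCOO- + H+
From the ICE table, Ka = [H+]²/(0.016 − [H+]) = 1.0 × 10^-5.
Assume [H+] ≪ 0.016: [H+] ≈ √(1.0 × 10^-5 × 0.016) = 4.00 × 10^-4 M
([H+]/C₀ = 2.5% < 5%, so the approximation holds.)
pH = −log[H+] = −log(4.00 × 10^-4) = 3.40

pH = 3.40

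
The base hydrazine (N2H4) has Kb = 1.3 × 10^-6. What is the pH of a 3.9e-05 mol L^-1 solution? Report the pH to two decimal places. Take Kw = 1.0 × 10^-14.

N2H4 + H2O ⇌ N2H5+ + OH-
Kb = [OH-]²/(3.9e-05 − [OH-]) = 1.3 × 10^-6
[OH-] is not negligible relative to C₀; solve [OH-]² + 1.3e-06·[OH-] − 5.07e-11 = 0.
[OH-] = [−1.3e-06 + √(1.3e-06² + 2.03e-10)]/2 = 6.50 × 10^-6 M
pOH = 5.19, so pH = 14.00 − pOH = 8.81

pH = 8.81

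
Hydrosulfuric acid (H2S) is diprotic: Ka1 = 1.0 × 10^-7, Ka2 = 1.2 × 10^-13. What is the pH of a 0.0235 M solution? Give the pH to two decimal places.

pH = 4.31

Since Ka1 ≫ Ka2, the first ionization dominates [H+].
Ka1 = x²/(0.0235 − x) = 1.0 × 10^-7
x ≈ √(1.0 × 10^-7 × 0.0235) = 4.85 × 10^-5 M
pH = −log(4.85 × 10^-5) = 4.31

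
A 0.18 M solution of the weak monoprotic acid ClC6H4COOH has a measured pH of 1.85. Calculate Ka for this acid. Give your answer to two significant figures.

Ka = 1.2 × 10^-3

[H+] = 10^(-1.85) = 1.41 × 10^-2 M
At equilibrium [HA] = 0.18 − 1.41 × 10^-2 = 1.66 × 10^-1 M
Ka = [H+][A-]/[HA] = (1.41 × 10^-2)² / 1.66 × 10^-1 = 1.2 × 10^-3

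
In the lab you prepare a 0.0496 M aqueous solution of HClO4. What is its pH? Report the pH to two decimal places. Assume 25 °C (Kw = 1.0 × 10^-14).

pH = 1.30

HClO4 is a strong acid and dissociates completely, so [H+] = 0.0496 M.
pH = -log(0.0496) = 1.30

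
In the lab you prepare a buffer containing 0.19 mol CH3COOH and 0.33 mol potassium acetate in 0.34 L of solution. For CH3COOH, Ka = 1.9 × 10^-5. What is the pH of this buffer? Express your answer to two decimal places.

pKa = −log(1.9 × 10^-5) = 4.721
pH = pKa + log([A⁻]/[HA]) = 4.721 + log(0.33/0.19)
pH = 4.721 + (+0.240) = 4.96

pH = 4.96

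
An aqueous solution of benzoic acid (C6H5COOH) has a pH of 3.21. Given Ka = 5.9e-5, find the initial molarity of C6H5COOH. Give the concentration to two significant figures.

C₀ = 7.1 × 10^-3 M

[H+] = 10^(-3.21) = 6.17 × 10^-4 M = x
Ka = x²/(C₀ − x) ⇒ C₀ = x + x²/Ka
C₀ = 6.17 × 10^-4 + (6.17 × 10^-4)²/(5.9 × 10^-5) = 7.07 × 10^-3 M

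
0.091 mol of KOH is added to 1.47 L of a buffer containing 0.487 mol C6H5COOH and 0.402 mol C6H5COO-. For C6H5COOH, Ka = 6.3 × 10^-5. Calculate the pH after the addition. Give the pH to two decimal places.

After neutralization: n(C6H5COOH) = 0.396 mol, n(C6H5COO-) = 0.493 mol.
pKa = −log(6.3 × 10^-5) = 4.201
pH = pKa + log(n_C6H5COO-/n_C6H5COOH) = 4.201 + log(0.493/0.396) = 4.201 + (+0.095)

pH = 4.30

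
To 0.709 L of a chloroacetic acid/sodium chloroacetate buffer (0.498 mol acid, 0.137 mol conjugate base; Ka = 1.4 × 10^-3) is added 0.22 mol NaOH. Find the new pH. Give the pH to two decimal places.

pH = 2.96

After neutralization: n(ClCH2COOH) = 0.278 mol, n(ClCH2COO-) = 0.357 mol.
pKa = −log(1.4 × 10^-3) = 2.854
pH = pKa + log(n_ClCH2COO-/n_ClCH2COOH) = 2.854 + log(0.357/0.278) = 2.854 + (+0.109)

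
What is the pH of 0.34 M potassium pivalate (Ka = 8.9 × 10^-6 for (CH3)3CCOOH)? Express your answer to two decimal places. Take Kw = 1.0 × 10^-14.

pH = 9.29

(CH3)3CCOO- is the conjugate base of the weak acid (CH3)3CCOOH.
Kb = Kw/Ka = 1.0×10^-14 / 8.9 × 10^-6 = 1.12 × 10^-9
Let x = [OH-] at equilibrium. Kb = x²/(0.34 − x).
Neglecting x in the denominator: x = √(1.12 × 10^-9 × 0.34) = 1.95 × 10^-5 M
(x/C₀ = 0.0057% < 5%, so the approximation holds.)
pOH = −log(1.95 × 10^-5) = 4.71; pH = 14.00 − 4.71 = 9.29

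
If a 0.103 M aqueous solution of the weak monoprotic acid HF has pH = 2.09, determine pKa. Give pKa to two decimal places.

pKa = 3.16

[H+] = 10^(-2.09) = 8.13 × 10^-3 M
At equilibrium [HA] = 0.103 − 8.13 × 10^-3 = 9.49 × 10^-2 M
Ka = [H+][A-]/[HA] = (8.13 × 10^-3)² / 9.49 × 10^-2 = 6.96 × 10^-4
pKa = -log(6.96 × 10^-4) = 3.16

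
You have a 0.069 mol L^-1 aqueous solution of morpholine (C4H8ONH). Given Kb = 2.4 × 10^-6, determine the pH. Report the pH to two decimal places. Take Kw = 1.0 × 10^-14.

C4H8ONH + H2O ⇌ C4H8ONH2+ + OH-
From the ICE table, Kb = [OH-]²/(0.069 − [OH-]) = 2.4 × 10^-6.
Neglecting [OH-] in the denominator: [OH-] = √(2.4 × 10^-6 × 0.069) = 4.07 × 10^-4 M
pOH = 3.39, so pH = 14.00 − pOH = 10.61

pH = 10.61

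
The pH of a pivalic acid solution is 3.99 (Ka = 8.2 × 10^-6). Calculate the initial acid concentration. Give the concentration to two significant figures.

[H+] = 10^(-3.99) = 1.02 × 10^-4 M = x
Ka = x²/(C₀ − x) ⇒ C₀ = x + x²/Ka
C₀ = 1.02 × 10^-4 + (1.02 × 10^-4)²/(8.2 × 10^-6) = 1.37 × 10^-3 M

C₀ = 1.4 × 10^-3 M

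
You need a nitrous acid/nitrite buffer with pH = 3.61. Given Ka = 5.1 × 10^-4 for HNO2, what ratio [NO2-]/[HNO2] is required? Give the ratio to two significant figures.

pKa = -log(5.1 × 10^-4) = 3.292
pH = pKa + log(r) ⇒ log(r) = 3.61 − 3.292 = +0.318
r = [NO2-]/[HNO2] = 10^(+0.318) = 2.08

ratio = 2.1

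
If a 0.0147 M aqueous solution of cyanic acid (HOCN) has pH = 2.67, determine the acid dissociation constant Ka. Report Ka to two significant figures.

[H+] = 10^(-2.67) = 2.14 × 10^-3 M
At equilibrium [HA] = 0.0147 − 2.14 × 10^-3 = 1.26 × 10^-2 M
Ka = [H+][A-]/[HA] = (2.14 × 10^-3)² / 1.26 × 10^-2 = 3.6 × 10^-4

Ka = 3.6 × 10^-4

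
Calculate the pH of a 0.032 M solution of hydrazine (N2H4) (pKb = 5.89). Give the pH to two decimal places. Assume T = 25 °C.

pH = 10.31

N2H4 + H2O ⇌ N2H5+ + OH-
Kb = 10^(−5.89) = 1.29 × 10^-6
From the ICE table, Kb = x²/(0.032 − x) = 1.29 × 10^-6.
Neglecting x in the denominator: x = √(1.29 × 10^-6 × 0.032) = 2.03 × 10^-4 M
(x/C₀ = 0.63% < 5%, so the approximation holds.)
pOH = 3.69, so pH = 14.00 − pOH = 10.31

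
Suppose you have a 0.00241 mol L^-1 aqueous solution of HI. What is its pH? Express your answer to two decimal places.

HI is a strong acid and dissociates completely, so [H+] = 0.00241 M.
pH = -log(0.00241) = 2.62

pH = 2.62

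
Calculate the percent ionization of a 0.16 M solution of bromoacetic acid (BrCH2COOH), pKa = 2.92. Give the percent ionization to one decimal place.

BrCH2COOH ⇌ BrCH2COO- + H+; let x = [H+] at equilibrium.
Ka = 10^(−2.92) = 1.20 × 10^-3
Solve x² + 0.0012x − 0.000192 = 0 → x = 1.33 × 10^-2 M
Fraction ionized = 1.33 × 10^-2 / 0.16 = 0.0831 → 8.3%

8.3%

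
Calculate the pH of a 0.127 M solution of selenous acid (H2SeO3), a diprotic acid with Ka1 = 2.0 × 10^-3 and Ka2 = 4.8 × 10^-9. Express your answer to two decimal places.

Since Ka1 ≫ Ka2, the first ionization dominates [H+].
Ka1 = x²/(0.127 − x) = 2.0 × 10^-3
Solving the quadratic: x = (−Ka1 + √(Ka1² + 4·Ka1·C₀))/2 = 1.50 × 10^-2 M
pH = −log(1.50 × 10^-2) = 1.82

pH = 1.82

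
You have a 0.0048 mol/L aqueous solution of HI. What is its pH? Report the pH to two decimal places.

pH = 2.32

HI is a strong acid and dissociates completely, so [H+] = 0.0048 M.
pH = -log(0.0048) = 2.32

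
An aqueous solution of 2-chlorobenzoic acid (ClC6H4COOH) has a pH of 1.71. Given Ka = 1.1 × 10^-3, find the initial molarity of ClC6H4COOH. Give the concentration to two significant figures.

[H+] = 10^(-1.71) = 1.95 × 10^-2 M = x
Ka = x²/(C₀ − x) ⇒ C₀ = x + x²/Ka
C₀ = 1.95 × 10^-2 + (1.95 × 10^-2)²/(1.1 × 10^-3) = 3.65 × 10^-1 M

C₀ = 3.7 × 10^-1 M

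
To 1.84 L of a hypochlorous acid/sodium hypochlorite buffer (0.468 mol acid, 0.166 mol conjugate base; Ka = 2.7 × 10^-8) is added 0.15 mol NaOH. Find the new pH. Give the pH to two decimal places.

After neutralization: n(HOCl) = 0.318 mol, n(OCl-) = 0.316 mol.
pKa = −log(2.7 × 10^-8) = 7.569
pH = pKa + log([A⁻]/[HA]) = 7.569 + log(0.316/0.318) = 7.569 -0.003

pH = 7.57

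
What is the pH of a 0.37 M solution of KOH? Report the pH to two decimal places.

KOH is a strong base; [OH-] = 0.37 M.
pOH = -log(0.37) = 0.43
pH = 14.00 - 0.43 = 13.57

pH = 13.57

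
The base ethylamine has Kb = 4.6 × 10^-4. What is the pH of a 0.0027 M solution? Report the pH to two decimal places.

pH = 10.96

C2H5NH2 + H2O ⇌ C2H5NH3+ + OH-
Kb = [OH-]²/(0.0027 − [OH-]) = 4.6 × 10^-4
Here C₀/Kb ≈ 5.87, so the small-[OH-] approximation fails. Use the quadratic:
[OH-] = [−0.00046 + √(0.00046² + 4.97e-06)]/2 = 9.08 × 10^-4 M
pOH = 3.04, so pH = 14.00 − pOH = 10.96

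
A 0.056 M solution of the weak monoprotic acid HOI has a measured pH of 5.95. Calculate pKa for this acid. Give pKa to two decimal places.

pKa = 10.65

[H+] = 10^(-5.95) = 1.12 × 10^-6 M
At equilibrium [HA] = 0.056 − 1.12 × 10^-6 = 5.60 × 10^-2 M
Ka = [H+][A-]/[HA] = (1.12 × 10^-6)² / 5.60 × 10^-2 = 2.24 × 10^-11
pKa = -log(2.24 × 10^-11) = 10.65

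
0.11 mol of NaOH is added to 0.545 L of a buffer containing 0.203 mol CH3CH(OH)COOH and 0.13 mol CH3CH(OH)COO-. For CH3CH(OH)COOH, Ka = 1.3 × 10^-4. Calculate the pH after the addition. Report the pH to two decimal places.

After neutralization: n(CH3CH(OH)COOH) = 0.093 mol, n(CH3CH(OH)COO-) = 0.24 mol.
pKa = −log(1.3 × 10^-4) = 3.886
pH = pKa + log(n_CH3CH(OH)COO-/n_CH3CH(OH)COOH) = 3.886 + log(0.24/0.093) = 3.886 + (+0.412)

pH = 4.30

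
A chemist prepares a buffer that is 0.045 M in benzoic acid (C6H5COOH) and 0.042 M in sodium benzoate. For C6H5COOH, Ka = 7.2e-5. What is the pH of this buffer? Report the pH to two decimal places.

pKa = −log(7.2 × 10^-5) = 4.143
pH = pKa + log([A⁻]/[HA]) = 4.143 + log(0.042/0.045)
pH = 4.143 + (-0.030) = 4.11

pH = 4.11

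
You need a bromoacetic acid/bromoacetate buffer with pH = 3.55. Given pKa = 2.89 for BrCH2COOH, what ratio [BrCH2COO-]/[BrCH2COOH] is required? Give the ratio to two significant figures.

pH = pKa + log(r) ⇒ log(r) = 3.55 − 2.89 = +0.66
r = [BrCH2COO-]/[BrCH2COOH] = 10^(+0.66) = 4.57

ratio = 4.6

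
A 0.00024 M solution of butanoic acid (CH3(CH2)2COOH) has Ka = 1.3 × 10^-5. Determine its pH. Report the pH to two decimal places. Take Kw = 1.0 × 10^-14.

CH3(CH2)2COOH ⇌ CH3(CH2)2COO- + H+
Ka = [H+]²/(0.00024 − [H+]) = 1.3 × 10^-5
Here C₀/Ka ≈ 18.5, so the small-[H+] approximation fails. Use the quadratic:
[H+] = (−Ka + √(Ka² + 4·Ka·C₀))/2 = 4.97 × 10^-5 M
pH = −log[H+] = −log(4.97 × 10^-5) = 4.30

pH = 4.30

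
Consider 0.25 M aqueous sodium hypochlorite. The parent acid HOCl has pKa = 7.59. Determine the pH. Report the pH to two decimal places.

OCl- is the conjugate base of the weak acid HOCl.
Ka = 10^(−7.59) = 2.57 × 10^-8
Kb = Kw/Ka = 1.0×10^-14 / 2.57 × 10^-8 = 3.89 × 10^-7
Kb = [OH-]²/(0.25 − [OH-]) = 3.89 × 10^-7
Neglecting [OH-] in the denominator: [OH-] = √(3.89 × 10^-7 × 0.25) = 3.12 × 10^-4 M
([OH-]/C₀ = 0.12% < 5%, so the approximation holds.)
pOH = −log(3.12 × 10^-4) = 3.51; pH = 14.00 − 3.51 = 10.49

pH = 10.49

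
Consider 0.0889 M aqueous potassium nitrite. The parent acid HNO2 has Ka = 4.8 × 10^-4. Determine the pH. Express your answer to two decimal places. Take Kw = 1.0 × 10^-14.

pH = 8.13

NO2- is the conjugate base of the weak acid HNO2.
Kb = Kw/Ka = 1.0×10^-14 / 4.8 × 10^-4 = 2.08 × 10^-11
Kb = [OH-]²/(0.0889 − [OH-]) = 2.08 × 10^-11
Neglecting [OH-] in the denominator: [OH-] = √(2.08 × 10^-11 × 0.0889) = 1.36 × 10^-6 M
([OH-]/C₀ = 0.0015% < 5%, so the approximation holds.)
pOH = −log(1.36 × 10^-6) = 5.87; pH = 14.00 − 5.87 = 8.13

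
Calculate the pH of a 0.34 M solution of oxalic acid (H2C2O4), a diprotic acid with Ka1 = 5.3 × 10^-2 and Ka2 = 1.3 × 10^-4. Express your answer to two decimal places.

Since Ka1 ≫ Ka2, the first ionization dominates [H+].
Ka1 = x²/(0.34 − x) = 5.3 × 10^-2
Solving the quadratic: x = (−Ka1 + √(Ka1² + 4·Ka1·C₀))/2 = 1.10 × 10^-1 M
pH = −log(1.10 × 10^-1) = 0.96

pH = 0.96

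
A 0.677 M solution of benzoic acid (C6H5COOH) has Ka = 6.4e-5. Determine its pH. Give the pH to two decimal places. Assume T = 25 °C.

pH = 2.18

C6H5COOH ⇌ C6H5COO- + H+
From the ICE table, Ka = x²/(0.677 − x) = 6.4 × 10^-5.
Since Ka ≪ C₀, x ≈ √(Ka·C₀) = 6.58 × 10^-3 M.
(x/C₀ = 0.97% < 5%, so the approximation holds.)
pH = −log(6.58 × 10^-3) = 2.18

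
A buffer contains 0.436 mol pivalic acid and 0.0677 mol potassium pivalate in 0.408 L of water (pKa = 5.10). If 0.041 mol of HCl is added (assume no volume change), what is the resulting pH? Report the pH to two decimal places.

pH = 3.85

After neutralization: n((CH3)3CCOOH) = 0.477 mol, n((CH3)3CCOO-) = 0.0267 mol.
pH = pKa + log([A⁻]/[HA]) = 5.10 + log(0.0267/0.477) = 5.10 -1.252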